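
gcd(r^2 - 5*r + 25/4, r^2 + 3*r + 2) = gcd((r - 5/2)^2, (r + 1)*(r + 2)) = 1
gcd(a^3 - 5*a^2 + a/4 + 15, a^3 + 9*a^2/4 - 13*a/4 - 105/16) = a + 3/2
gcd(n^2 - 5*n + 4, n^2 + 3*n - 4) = n - 1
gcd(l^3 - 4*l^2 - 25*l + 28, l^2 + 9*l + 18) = 1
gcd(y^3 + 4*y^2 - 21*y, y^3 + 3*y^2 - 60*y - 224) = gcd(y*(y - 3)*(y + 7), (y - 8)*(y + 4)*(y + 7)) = y + 7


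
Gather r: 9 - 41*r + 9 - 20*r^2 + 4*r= -20*r^2 - 37*r + 18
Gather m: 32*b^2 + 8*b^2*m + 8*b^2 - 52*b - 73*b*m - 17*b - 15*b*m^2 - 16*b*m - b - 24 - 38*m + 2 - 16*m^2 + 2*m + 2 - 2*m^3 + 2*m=40*b^2 - 70*b - 2*m^3 + m^2*(-15*b - 16) + m*(8*b^2 - 89*b - 34) - 20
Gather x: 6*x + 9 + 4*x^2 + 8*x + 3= 4*x^2 + 14*x + 12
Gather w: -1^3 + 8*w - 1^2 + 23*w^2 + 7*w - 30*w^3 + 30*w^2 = -30*w^3 + 53*w^2 + 15*w - 2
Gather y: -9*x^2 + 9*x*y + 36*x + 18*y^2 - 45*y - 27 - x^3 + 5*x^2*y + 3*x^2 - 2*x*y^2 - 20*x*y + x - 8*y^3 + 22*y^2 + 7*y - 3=-x^3 - 6*x^2 + 37*x - 8*y^3 + y^2*(40 - 2*x) + y*(5*x^2 - 11*x - 38) - 30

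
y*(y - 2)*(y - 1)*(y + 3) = y^4 - 7*y^2 + 6*y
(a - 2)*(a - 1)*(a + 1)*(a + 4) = a^4 + 2*a^3 - 9*a^2 - 2*a + 8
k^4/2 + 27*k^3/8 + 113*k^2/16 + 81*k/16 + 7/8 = (k/2 + 1/2)*(k + 1/4)*(k + 2)*(k + 7/2)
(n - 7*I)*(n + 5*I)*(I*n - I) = I*n^3 + 2*n^2 - I*n^2 - 2*n + 35*I*n - 35*I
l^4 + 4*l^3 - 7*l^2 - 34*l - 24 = (l - 3)*(l + 1)*(l + 2)*(l + 4)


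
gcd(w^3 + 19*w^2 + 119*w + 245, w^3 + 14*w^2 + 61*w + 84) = w + 7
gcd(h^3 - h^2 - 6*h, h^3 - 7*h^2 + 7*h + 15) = h - 3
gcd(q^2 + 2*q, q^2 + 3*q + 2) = q + 2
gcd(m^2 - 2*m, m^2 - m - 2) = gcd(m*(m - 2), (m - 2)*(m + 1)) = m - 2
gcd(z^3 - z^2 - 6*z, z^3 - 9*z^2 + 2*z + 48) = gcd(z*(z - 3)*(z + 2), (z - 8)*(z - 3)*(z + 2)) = z^2 - z - 6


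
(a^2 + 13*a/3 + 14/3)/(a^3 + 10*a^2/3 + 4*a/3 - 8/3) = (3*a + 7)/(3*a^2 + 4*a - 4)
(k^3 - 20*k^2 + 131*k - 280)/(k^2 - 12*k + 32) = (k^2 - 12*k + 35)/(k - 4)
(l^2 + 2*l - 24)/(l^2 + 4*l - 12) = (l - 4)/(l - 2)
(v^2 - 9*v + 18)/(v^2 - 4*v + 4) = (v^2 - 9*v + 18)/(v^2 - 4*v + 4)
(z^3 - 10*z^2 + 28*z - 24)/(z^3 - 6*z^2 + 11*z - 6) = (z^2 - 8*z + 12)/(z^2 - 4*z + 3)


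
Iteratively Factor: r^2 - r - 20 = (r - 5)*(r + 4)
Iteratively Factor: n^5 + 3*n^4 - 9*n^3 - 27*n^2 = (n)*(n^4 + 3*n^3 - 9*n^2 - 27*n) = n*(n + 3)*(n^3 - 9*n) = n*(n + 3)^2*(n^2 - 3*n) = n*(n - 3)*(n + 3)^2*(n)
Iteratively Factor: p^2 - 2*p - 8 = (p - 4)*(p + 2)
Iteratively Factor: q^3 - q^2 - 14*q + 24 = (q - 3)*(q^2 + 2*q - 8) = (q - 3)*(q - 2)*(q + 4)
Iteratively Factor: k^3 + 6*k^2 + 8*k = (k + 4)*(k^2 + 2*k) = k*(k + 4)*(k + 2)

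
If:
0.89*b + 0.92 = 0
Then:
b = -1.03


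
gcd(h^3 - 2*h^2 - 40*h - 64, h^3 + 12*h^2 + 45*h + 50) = h + 2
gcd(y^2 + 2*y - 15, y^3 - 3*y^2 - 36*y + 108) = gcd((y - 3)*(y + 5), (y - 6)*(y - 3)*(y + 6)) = y - 3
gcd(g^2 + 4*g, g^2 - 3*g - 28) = g + 4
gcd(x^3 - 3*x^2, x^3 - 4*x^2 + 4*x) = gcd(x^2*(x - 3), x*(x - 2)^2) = x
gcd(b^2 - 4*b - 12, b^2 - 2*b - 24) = b - 6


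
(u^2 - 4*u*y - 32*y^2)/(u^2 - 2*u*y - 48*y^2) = (u + 4*y)/(u + 6*y)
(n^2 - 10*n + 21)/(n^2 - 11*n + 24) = (n - 7)/(n - 8)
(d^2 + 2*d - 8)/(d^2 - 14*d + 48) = (d^2 + 2*d - 8)/(d^2 - 14*d + 48)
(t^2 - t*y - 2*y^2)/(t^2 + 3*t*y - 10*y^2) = (t + y)/(t + 5*y)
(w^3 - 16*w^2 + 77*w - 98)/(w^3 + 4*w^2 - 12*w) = (w^2 - 14*w + 49)/(w*(w + 6))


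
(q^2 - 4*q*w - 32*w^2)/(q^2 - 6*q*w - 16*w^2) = (q + 4*w)/(q + 2*w)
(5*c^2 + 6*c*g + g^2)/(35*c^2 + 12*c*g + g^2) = (c + g)/(7*c + g)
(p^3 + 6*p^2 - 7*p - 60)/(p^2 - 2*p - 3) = (p^2 + 9*p + 20)/(p + 1)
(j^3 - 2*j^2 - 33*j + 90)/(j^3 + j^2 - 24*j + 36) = (j - 5)/(j - 2)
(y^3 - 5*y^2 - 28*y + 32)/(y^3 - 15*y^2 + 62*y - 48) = (y + 4)/(y - 6)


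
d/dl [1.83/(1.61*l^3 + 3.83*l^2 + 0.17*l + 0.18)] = (-8.8389*l^2 - 14.0178*l - 0.3111)/(1.61*l^3 + 3.83*l^2 + 0.17*l + 0.18)^2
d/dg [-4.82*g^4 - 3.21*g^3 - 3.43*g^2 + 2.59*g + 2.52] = -19.28*g^3 - 9.63*g^2 - 6.86*g + 2.59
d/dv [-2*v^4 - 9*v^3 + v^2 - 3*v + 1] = -8*v^3 - 27*v^2 + 2*v - 3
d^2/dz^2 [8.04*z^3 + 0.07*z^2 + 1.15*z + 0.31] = 48.24*z + 0.14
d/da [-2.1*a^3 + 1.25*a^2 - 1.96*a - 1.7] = -6.3*a^2 + 2.5*a - 1.96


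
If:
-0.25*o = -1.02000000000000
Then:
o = 4.08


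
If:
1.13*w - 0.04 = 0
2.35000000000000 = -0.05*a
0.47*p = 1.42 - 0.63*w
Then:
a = -47.00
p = 2.97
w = 0.04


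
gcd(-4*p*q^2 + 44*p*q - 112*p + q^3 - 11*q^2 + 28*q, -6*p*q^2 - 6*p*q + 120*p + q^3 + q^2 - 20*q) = q - 4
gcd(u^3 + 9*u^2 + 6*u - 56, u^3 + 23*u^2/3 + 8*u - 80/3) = u + 4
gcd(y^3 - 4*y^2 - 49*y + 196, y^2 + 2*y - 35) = y + 7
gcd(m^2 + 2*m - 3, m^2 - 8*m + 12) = 1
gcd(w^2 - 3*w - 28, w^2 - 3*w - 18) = 1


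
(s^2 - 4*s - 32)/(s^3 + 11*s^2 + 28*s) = (s - 8)/(s*(s + 7))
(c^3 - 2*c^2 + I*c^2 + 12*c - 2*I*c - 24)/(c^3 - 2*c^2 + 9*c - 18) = (c + 4*I)/(c + 3*I)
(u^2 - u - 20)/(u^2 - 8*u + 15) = (u + 4)/(u - 3)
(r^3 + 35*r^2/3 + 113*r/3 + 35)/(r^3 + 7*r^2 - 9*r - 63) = (r + 5/3)/(r - 3)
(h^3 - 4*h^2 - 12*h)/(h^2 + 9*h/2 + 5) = 2*h*(h - 6)/(2*h + 5)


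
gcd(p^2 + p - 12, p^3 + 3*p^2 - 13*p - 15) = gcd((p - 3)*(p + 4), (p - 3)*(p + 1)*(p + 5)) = p - 3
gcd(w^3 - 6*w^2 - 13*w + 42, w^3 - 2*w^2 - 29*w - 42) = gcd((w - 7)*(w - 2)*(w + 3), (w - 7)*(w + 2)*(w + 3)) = w^2 - 4*w - 21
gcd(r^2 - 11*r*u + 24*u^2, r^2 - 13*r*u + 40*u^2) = r - 8*u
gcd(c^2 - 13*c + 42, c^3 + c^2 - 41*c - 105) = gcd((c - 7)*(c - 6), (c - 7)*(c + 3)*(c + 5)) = c - 7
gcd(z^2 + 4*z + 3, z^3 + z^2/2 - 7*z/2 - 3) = z + 1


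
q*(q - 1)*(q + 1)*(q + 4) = q^4 + 4*q^3 - q^2 - 4*q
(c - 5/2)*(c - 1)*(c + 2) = c^3 - 3*c^2/2 - 9*c/2 + 5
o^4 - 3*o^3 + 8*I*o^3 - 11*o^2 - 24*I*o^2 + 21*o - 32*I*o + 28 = (o - 4)*(o + 1)*(o + I)*(o + 7*I)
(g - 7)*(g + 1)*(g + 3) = g^3 - 3*g^2 - 25*g - 21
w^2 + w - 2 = (w - 1)*(w + 2)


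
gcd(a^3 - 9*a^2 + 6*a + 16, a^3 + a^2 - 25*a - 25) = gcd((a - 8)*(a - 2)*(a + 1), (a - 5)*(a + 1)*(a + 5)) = a + 1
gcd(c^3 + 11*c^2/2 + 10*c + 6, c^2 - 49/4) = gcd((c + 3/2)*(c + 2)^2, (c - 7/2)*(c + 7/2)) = 1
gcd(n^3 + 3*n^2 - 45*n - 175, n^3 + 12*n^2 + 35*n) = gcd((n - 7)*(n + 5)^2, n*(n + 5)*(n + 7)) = n + 5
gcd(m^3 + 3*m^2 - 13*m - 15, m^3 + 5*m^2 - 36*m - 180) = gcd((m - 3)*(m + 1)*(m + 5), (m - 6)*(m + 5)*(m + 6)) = m + 5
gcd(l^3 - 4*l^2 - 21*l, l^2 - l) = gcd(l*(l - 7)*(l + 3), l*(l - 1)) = l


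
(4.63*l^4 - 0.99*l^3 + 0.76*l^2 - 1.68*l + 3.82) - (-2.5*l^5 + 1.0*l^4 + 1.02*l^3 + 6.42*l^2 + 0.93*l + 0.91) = 2.5*l^5 + 3.63*l^4 - 2.01*l^3 - 5.66*l^2 - 2.61*l + 2.91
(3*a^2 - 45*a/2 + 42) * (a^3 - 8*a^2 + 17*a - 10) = 3*a^5 - 93*a^4/2 + 273*a^3 - 1497*a^2/2 + 939*a - 420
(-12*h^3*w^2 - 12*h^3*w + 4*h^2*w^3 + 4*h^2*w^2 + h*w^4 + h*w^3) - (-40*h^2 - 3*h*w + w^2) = -12*h^3*w^2 - 12*h^3*w + 4*h^2*w^3 + 4*h^2*w^2 + 40*h^2 + h*w^4 + h*w^3 + 3*h*w - w^2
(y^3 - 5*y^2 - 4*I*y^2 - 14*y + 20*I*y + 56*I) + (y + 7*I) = y^3 - 5*y^2 - 4*I*y^2 - 13*y + 20*I*y + 63*I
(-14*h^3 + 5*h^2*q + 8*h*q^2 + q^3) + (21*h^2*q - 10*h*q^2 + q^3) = -14*h^3 + 26*h^2*q - 2*h*q^2 + 2*q^3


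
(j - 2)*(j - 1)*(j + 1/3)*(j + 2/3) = j^4 - 2*j^3 - 7*j^2/9 + 4*j/3 + 4/9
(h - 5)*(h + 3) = h^2 - 2*h - 15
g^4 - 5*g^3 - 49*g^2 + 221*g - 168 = (g - 8)*(g - 3)*(g - 1)*(g + 7)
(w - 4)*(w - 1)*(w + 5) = w^3 - 21*w + 20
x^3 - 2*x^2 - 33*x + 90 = (x - 5)*(x - 3)*(x + 6)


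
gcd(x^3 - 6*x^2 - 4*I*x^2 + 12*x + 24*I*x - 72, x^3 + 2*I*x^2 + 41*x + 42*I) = x - 6*I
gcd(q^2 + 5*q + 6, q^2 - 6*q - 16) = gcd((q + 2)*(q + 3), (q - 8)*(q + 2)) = q + 2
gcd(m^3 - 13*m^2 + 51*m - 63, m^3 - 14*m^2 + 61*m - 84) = m^2 - 10*m + 21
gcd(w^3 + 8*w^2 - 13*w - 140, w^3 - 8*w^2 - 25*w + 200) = w + 5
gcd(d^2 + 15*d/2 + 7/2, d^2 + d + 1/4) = d + 1/2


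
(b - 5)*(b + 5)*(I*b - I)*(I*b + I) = -b^4 + 26*b^2 - 25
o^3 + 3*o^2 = o^2*(o + 3)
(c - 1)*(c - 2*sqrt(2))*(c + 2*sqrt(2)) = c^3 - c^2 - 8*c + 8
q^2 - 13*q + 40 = (q - 8)*(q - 5)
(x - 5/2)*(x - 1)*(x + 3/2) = x^3 - 2*x^2 - 11*x/4 + 15/4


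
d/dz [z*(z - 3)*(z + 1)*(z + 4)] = 4*z^3 + 6*z^2 - 22*z - 12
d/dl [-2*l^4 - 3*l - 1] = -8*l^3 - 3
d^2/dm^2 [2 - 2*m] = 0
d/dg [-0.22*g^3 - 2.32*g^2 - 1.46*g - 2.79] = -0.66*g^2 - 4.64*g - 1.46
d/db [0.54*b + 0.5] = 0.540000000000000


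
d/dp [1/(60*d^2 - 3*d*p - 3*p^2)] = (d + 2*p)/(3*(-20*d^2 + d*p + p^2)^2)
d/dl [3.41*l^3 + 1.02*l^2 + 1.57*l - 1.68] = 10.23*l^2 + 2.04*l + 1.57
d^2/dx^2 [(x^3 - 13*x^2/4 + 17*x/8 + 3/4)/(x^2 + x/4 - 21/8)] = 720/(64*x^3 + 336*x^2 + 588*x + 343)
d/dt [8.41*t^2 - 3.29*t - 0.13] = 16.82*t - 3.29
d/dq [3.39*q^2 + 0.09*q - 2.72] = 6.78*q + 0.09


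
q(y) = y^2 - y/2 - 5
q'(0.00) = -0.50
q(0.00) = -5.00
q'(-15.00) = -30.50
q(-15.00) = 227.50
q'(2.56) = 4.62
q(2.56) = 0.27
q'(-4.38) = -9.26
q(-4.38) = 16.37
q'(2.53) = 4.56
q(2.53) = 0.14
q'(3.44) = 6.38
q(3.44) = 5.11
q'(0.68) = 0.86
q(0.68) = -4.88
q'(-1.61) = -3.72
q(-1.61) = -1.60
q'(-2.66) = -5.82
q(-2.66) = 3.41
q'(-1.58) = -3.66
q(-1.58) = -1.71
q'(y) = 2*y - 1/2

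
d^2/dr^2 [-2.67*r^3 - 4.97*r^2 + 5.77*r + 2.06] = -16.02*r - 9.94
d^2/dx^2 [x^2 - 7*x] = 2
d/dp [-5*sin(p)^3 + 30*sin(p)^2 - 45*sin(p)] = 15*(-sin(p)^2 + 4*sin(p) - 3)*cos(p)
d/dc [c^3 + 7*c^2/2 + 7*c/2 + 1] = 3*c^2 + 7*c + 7/2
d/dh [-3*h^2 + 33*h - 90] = 33 - 6*h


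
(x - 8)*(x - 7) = x^2 - 15*x + 56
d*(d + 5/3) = d^2 + 5*d/3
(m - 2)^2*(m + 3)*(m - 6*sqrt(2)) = m^4 - 6*sqrt(2)*m^3 - m^3 - 8*m^2 + 6*sqrt(2)*m^2 + 12*m + 48*sqrt(2)*m - 72*sqrt(2)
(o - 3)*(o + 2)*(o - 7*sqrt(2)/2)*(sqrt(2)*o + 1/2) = sqrt(2)*o^4 - 13*o^3/2 - sqrt(2)*o^3 - 31*sqrt(2)*o^2/4 + 13*o^2/2 + 7*sqrt(2)*o/4 + 39*o + 21*sqrt(2)/2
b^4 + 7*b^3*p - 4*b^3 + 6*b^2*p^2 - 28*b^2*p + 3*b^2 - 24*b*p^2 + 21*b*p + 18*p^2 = (b - 3)*(b - 1)*(b + p)*(b + 6*p)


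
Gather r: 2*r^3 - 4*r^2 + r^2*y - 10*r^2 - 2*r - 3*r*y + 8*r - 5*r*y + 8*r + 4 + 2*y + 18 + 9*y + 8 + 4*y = 2*r^3 + r^2*(y - 14) + r*(14 - 8*y) + 15*y + 30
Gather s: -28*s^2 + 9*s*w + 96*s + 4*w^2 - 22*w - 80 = -28*s^2 + s*(9*w + 96) + 4*w^2 - 22*w - 80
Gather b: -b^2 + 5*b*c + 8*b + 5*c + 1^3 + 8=-b^2 + b*(5*c + 8) + 5*c + 9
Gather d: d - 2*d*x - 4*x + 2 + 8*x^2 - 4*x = d*(1 - 2*x) + 8*x^2 - 8*x + 2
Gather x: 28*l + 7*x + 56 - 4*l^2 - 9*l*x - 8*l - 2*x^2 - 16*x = -4*l^2 + 20*l - 2*x^2 + x*(-9*l - 9) + 56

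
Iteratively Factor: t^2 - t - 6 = (t + 2)*(t - 3)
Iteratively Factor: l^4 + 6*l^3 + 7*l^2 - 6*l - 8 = (l + 2)*(l^3 + 4*l^2 - l - 4) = (l - 1)*(l + 2)*(l^2 + 5*l + 4) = (l - 1)*(l + 2)*(l + 4)*(l + 1)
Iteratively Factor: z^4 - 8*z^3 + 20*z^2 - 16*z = (z - 2)*(z^3 - 6*z^2 + 8*z) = z*(z - 2)*(z^2 - 6*z + 8) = z*(z - 2)^2*(z - 4)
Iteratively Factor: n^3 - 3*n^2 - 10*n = (n + 2)*(n^2 - 5*n) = (n - 5)*(n + 2)*(n)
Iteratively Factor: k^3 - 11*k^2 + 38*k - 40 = (k - 5)*(k^2 - 6*k + 8) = (k - 5)*(k - 2)*(k - 4)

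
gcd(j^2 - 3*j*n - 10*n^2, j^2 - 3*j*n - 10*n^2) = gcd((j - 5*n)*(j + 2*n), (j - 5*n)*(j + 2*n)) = j^2 - 3*j*n - 10*n^2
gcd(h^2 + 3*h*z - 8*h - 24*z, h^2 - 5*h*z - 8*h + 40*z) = h - 8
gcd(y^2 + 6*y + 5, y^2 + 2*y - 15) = y + 5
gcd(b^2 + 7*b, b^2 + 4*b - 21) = b + 7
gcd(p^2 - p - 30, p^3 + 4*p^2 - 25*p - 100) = p + 5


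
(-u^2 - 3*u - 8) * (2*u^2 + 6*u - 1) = -2*u^4 - 12*u^3 - 33*u^2 - 45*u + 8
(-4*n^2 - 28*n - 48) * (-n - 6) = 4*n^3 + 52*n^2 + 216*n + 288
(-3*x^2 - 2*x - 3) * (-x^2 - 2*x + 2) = 3*x^4 + 8*x^3 + x^2 + 2*x - 6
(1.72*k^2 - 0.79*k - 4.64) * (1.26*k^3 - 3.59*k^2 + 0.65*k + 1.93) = 2.1672*k^5 - 7.1702*k^4 - 1.8923*k^3 + 19.4637*k^2 - 4.5407*k - 8.9552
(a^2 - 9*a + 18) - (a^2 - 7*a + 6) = 12 - 2*a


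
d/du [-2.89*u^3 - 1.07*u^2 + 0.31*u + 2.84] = -8.67*u^2 - 2.14*u + 0.31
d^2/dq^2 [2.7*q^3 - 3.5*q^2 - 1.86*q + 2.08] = 16.2*q - 7.0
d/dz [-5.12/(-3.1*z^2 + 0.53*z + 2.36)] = (2.7136 - 31.744*z)/(-3.1*z^2 + 0.53*z + 2.36)^2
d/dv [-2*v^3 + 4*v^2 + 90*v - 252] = -6*v^2 + 8*v + 90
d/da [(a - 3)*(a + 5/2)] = 2*a - 1/2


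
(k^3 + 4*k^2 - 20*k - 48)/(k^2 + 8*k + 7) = (k^3 + 4*k^2 - 20*k - 48)/(k^2 + 8*k + 7)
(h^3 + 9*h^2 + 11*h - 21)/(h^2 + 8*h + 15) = (h^2 + 6*h - 7)/(h + 5)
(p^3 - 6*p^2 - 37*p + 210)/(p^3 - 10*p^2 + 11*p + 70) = (p + 6)/(p + 2)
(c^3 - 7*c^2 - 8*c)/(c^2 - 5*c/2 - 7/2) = 2*c*(c - 8)/(2*c - 7)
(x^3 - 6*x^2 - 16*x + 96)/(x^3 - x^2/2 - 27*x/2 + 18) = 2*(x^2 - 10*x + 24)/(2*x^2 - 9*x + 9)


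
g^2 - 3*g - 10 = (g - 5)*(g + 2)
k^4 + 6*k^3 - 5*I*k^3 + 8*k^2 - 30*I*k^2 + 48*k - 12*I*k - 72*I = (k + 6)*(k - 6*I)*(k - I)*(k + 2*I)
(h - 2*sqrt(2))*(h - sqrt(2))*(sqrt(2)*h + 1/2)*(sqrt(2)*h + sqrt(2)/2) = 2*h^4 - 11*sqrt(2)*h^3/2 + h^3 - 11*sqrt(2)*h^2/4 + 5*h^2 + 5*h/2 + 2*sqrt(2)*h + sqrt(2)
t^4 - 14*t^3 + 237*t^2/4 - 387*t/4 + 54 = (t - 8)*(t - 3)*(t - 3/2)^2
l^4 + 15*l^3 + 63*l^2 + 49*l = l*(l + 1)*(l + 7)^2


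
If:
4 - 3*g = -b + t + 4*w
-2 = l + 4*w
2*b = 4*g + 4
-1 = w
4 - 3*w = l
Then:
No Solution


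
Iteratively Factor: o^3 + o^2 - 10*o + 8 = (o - 1)*(o^2 + 2*o - 8) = (o - 1)*(o + 4)*(o - 2)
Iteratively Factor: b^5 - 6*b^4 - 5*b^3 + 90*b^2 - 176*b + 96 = (b - 2)*(b^4 - 4*b^3 - 13*b^2 + 64*b - 48) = (b - 3)*(b - 2)*(b^3 - b^2 - 16*b + 16) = (b - 4)*(b - 3)*(b - 2)*(b^2 + 3*b - 4) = (b - 4)*(b - 3)*(b - 2)*(b - 1)*(b + 4)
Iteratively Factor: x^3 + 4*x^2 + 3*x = (x + 1)*(x^2 + 3*x) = (x + 1)*(x + 3)*(x)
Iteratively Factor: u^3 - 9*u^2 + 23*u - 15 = (u - 5)*(u^2 - 4*u + 3) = (u - 5)*(u - 3)*(u - 1)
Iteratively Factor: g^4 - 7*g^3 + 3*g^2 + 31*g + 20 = (g + 1)*(g^3 - 8*g^2 + 11*g + 20) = (g + 1)^2*(g^2 - 9*g + 20) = (g - 4)*(g + 1)^2*(g - 5)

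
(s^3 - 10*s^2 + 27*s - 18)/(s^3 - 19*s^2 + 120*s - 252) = (s^2 - 4*s + 3)/(s^2 - 13*s + 42)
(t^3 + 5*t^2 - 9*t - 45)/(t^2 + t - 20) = (t^2 - 9)/(t - 4)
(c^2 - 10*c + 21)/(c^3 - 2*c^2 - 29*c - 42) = (c - 3)/(c^2 + 5*c + 6)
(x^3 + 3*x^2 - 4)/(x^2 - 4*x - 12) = (x^2 + x - 2)/(x - 6)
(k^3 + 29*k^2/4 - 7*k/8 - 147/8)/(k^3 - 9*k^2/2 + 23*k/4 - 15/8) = (4*k^2 + 35*k + 49)/(4*k^2 - 12*k + 5)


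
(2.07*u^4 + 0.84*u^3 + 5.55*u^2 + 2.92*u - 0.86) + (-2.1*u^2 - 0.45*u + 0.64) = 2.07*u^4 + 0.84*u^3 + 3.45*u^2 + 2.47*u - 0.22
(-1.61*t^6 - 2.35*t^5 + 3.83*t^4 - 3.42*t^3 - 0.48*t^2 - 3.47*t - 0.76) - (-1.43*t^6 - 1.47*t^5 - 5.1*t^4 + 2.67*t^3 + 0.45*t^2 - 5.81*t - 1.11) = -0.18*t^6 - 0.88*t^5 + 8.93*t^4 - 6.09*t^3 - 0.93*t^2 + 2.34*t + 0.35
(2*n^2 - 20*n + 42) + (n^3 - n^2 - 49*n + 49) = n^3 + n^2 - 69*n + 91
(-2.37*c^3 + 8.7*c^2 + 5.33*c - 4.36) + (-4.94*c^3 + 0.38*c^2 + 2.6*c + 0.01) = -7.31*c^3 + 9.08*c^2 + 7.93*c - 4.35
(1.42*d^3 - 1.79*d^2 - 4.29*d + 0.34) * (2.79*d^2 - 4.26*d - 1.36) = 3.9618*d^5 - 11.0433*d^4 - 6.2749*d^3 + 21.6584*d^2 + 4.386*d - 0.4624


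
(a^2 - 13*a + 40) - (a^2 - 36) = 76 - 13*a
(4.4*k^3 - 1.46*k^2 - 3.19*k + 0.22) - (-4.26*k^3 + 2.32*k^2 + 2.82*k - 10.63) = 8.66*k^3 - 3.78*k^2 - 6.01*k + 10.85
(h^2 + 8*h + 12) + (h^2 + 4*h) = 2*h^2 + 12*h + 12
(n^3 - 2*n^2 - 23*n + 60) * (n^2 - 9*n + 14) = n^5 - 11*n^4 + 9*n^3 + 239*n^2 - 862*n + 840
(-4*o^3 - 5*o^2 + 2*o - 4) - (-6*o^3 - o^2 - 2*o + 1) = 2*o^3 - 4*o^2 + 4*o - 5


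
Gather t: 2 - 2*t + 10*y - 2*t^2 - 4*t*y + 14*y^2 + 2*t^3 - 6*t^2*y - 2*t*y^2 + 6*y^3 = 2*t^3 + t^2*(-6*y - 2) + t*(-2*y^2 - 4*y - 2) + 6*y^3 + 14*y^2 + 10*y + 2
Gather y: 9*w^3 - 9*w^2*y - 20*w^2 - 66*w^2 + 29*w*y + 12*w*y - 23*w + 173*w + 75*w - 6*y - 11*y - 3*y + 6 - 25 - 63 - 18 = 9*w^3 - 86*w^2 + 225*w + y*(-9*w^2 + 41*w - 20) - 100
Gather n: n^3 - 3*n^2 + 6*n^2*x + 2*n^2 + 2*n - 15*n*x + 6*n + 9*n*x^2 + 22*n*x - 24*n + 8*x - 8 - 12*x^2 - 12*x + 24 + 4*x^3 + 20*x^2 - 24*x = n^3 + n^2*(6*x - 1) + n*(9*x^2 + 7*x - 16) + 4*x^3 + 8*x^2 - 28*x + 16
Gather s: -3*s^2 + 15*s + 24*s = -3*s^2 + 39*s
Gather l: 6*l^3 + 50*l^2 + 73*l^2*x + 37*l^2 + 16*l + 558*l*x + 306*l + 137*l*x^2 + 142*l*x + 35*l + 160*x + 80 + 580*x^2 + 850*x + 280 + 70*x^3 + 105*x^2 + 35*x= 6*l^3 + l^2*(73*x + 87) + l*(137*x^2 + 700*x + 357) + 70*x^3 + 685*x^2 + 1045*x + 360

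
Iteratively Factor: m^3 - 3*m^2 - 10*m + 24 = (m - 2)*(m^2 - m - 12) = (m - 4)*(m - 2)*(m + 3)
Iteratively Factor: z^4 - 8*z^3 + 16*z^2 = (z)*(z^3 - 8*z^2 + 16*z) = z*(z - 4)*(z^2 - 4*z) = z*(z - 4)^2*(z)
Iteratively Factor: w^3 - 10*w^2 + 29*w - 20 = (w - 5)*(w^2 - 5*w + 4) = (w - 5)*(w - 4)*(w - 1)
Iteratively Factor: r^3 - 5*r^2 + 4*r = (r - 4)*(r^2 - r) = (r - 4)*(r - 1)*(r)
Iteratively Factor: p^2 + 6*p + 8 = (p + 2)*(p + 4)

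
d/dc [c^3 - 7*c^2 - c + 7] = 3*c^2 - 14*c - 1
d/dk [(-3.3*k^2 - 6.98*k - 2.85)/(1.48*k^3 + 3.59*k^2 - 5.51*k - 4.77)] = (4.884*k^4 + 20.6608*k^3 + 55.8952*k^2 + 51.945*k + 17.5911)/(2.1904*k^6 + 10.6264*k^5 - 3.4215*k^4 - 53.681*k^3 - 3.8885*k^2 + 52.5654*k + 22.7529)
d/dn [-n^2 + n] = 1 - 2*n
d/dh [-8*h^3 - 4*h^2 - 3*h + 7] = -24*h^2 - 8*h - 3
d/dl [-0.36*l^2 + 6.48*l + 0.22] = 6.48 - 0.72*l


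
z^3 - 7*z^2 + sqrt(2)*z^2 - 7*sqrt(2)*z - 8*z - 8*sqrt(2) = (z - 8)*(z + 1)*(z + sqrt(2))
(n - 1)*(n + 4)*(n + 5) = n^3 + 8*n^2 + 11*n - 20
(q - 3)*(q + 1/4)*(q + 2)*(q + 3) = q^4 + 9*q^3/4 - 17*q^2/2 - 81*q/4 - 9/2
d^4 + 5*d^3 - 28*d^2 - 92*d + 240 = (d - 4)*(d - 2)*(d + 5)*(d + 6)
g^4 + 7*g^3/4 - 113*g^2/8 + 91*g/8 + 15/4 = (g - 2)*(g - 3/2)*(g + 1/4)*(g + 5)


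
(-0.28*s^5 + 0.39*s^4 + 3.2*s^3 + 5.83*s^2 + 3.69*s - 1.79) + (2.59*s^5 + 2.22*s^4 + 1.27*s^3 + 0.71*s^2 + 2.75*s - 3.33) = 2.31*s^5 + 2.61*s^4 + 4.47*s^3 + 6.54*s^2 + 6.44*s - 5.12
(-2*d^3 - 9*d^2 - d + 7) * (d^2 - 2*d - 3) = -2*d^5 - 5*d^4 + 23*d^3 + 36*d^2 - 11*d - 21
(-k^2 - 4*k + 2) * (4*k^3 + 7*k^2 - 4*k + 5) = -4*k^5 - 23*k^4 - 16*k^3 + 25*k^2 - 28*k + 10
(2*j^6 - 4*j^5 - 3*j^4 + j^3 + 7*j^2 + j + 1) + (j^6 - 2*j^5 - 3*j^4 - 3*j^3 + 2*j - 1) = 3*j^6 - 6*j^5 - 6*j^4 - 2*j^3 + 7*j^2 + 3*j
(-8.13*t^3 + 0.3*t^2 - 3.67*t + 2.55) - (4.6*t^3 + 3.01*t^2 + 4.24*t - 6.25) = -12.73*t^3 - 2.71*t^2 - 7.91*t + 8.8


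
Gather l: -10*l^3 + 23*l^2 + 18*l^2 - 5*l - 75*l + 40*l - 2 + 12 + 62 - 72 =-10*l^3 + 41*l^2 - 40*l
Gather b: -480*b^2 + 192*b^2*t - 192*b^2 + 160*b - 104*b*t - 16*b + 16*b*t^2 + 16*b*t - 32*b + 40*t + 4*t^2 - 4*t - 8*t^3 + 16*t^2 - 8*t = b^2*(192*t - 672) + b*(16*t^2 - 88*t + 112) - 8*t^3 + 20*t^2 + 28*t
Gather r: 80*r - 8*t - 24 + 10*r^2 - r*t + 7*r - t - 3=10*r^2 + r*(87 - t) - 9*t - 27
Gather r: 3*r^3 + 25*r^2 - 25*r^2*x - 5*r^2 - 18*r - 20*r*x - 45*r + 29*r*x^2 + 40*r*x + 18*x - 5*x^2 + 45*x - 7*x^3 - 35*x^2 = 3*r^3 + r^2*(20 - 25*x) + r*(29*x^2 + 20*x - 63) - 7*x^3 - 40*x^2 + 63*x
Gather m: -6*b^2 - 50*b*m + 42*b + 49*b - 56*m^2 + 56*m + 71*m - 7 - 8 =-6*b^2 + 91*b - 56*m^2 + m*(127 - 50*b) - 15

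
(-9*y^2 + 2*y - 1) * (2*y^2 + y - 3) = -18*y^4 - 5*y^3 + 27*y^2 - 7*y + 3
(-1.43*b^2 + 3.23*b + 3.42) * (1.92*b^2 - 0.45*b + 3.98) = -2.7456*b^4 + 6.8451*b^3 - 0.5785*b^2 + 11.3164*b + 13.6116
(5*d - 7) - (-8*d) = 13*d - 7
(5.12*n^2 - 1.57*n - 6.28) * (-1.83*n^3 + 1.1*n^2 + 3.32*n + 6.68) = -9.3696*n^5 + 8.5051*n^4 + 26.7638*n^3 + 22.0812*n^2 - 31.3372*n - 41.9504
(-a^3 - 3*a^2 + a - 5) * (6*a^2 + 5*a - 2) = -6*a^5 - 23*a^4 - 7*a^3 - 19*a^2 - 27*a + 10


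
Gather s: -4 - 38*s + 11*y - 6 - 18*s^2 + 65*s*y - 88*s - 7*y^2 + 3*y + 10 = -18*s^2 + s*(65*y - 126) - 7*y^2 + 14*y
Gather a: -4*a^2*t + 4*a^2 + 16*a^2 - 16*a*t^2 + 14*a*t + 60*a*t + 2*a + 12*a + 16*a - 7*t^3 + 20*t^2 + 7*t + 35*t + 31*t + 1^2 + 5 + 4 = a^2*(20 - 4*t) + a*(-16*t^2 + 74*t + 30) - 7*t^3 + 20*t^2 + 73*t + 10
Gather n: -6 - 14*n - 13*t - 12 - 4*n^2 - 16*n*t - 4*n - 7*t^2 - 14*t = -4*n^2 + n*(-16*t - 18) - 7*t^2 - 27*t - 18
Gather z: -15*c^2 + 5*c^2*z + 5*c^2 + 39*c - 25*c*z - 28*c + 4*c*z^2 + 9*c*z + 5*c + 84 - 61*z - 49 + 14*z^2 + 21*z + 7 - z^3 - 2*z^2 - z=-10*c^2 + 16*c - z^3 + z^2*(4*c + 12) + z*(5*c^2 - 16*c - 41) + 42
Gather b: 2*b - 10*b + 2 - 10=-8*b - 8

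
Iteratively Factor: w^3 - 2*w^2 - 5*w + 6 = (w - 1)*(w^2 - w - 6) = (w - 1)*(w + 2)*(w - 3)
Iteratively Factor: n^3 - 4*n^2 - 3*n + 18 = (n + 2)*(n^2 - 6*n + 9) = (n - 3)*(n + 2)*(n - 3)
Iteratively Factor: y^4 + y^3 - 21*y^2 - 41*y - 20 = (y + 1)*(y^3 - 21*y - 20) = (y - 5)*(y + 1)*(y^2 + 5*y + 4) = (y - 5)*(y + 1)^2*(y + 4)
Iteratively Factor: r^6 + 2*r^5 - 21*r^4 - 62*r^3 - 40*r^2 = (r - 5)*(r^5 + 7*r^4 + 14*r^3 + 8*r^2) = (r - 5)*(r + 2)*(r^4 + 5*r^3 + 4*r^2) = r*(r - 5)*(r + 2)*(r^3 + 5*r^2 + 4*r) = r*(r - 5)*(r + 1)*(r + 2)*(r^2 + 4*r) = r^2*(r - 5)*(r + 1)*(r + 2)*(r + 4)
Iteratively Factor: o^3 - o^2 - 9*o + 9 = (o - 1)*(o^2 - 9) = (o - 1)*(o + 3)*(o - 3)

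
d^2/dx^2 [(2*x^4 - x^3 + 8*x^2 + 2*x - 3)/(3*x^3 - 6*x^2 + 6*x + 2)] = 4*(45*x^6 - 72*x^5 - 261*x^4 + 282*x^3 - 129*x^2 + 219*x - 68)/(27*x^9 - 162*x^8 + 486*x^7 - 810*x^6 + 756*x^5 - 216*x^4 - 180*x^3 + 144*x^2 + 72*x + 8)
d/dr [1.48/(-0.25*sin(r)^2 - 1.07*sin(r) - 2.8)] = (0.74*sin(r) + 1.5836)*cos(r)/(0.25*sin(r)^2 + 1.07*sin(r) + 2.8)^2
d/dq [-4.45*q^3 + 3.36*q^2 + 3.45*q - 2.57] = -13.35*q^2 + 6.72*q + 3.45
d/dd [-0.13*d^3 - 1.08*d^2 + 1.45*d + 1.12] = -0.39*d^2 - 2.16*d + 1.45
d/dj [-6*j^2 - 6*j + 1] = -12*j - 6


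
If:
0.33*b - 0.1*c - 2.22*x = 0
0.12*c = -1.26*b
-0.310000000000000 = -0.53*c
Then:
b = -0.06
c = 0.58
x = -0.03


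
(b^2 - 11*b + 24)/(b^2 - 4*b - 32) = (b - 3)/(b + 4)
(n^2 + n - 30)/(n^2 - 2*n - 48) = (n - 5)/(n - 8)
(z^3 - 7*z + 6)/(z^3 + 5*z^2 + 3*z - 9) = (z - 2)/(z + 3)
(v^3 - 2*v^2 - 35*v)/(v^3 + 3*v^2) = (v^2 - 2*v - 35)/(v*(v + 3))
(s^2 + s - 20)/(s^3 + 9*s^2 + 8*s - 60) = (s - 4)/(s^2 + 4*s - 12)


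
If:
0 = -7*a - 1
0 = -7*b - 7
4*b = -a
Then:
No Solution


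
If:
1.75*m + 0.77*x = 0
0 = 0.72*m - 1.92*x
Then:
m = 0.00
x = 0.00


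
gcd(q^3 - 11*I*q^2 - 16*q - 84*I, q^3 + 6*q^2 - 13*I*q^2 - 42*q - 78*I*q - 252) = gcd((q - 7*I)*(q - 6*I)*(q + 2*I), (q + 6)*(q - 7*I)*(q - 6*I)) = q^2 - 13*I*q - 42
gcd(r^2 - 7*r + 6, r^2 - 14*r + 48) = r - 6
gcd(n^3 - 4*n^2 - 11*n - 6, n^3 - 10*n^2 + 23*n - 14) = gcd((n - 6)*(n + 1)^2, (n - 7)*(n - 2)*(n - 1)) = 1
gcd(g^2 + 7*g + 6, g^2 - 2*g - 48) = g + 6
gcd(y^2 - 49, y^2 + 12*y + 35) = y + 7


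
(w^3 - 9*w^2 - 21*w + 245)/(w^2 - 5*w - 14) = (w^2 - 2*w - 35)/(w + 2)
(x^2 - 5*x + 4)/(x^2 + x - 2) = (x - 4)/(x + 2)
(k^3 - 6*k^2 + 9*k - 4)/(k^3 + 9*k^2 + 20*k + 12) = (k^3 - 6*k^2 + 9*k - 4)/(k^3 + 9*k^2 + 20*k + 12)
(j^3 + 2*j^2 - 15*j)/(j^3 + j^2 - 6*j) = (j^2 + 2*j - 15)/(j^2 + j - 6)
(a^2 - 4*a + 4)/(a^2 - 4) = (a - 2)/(a + 2)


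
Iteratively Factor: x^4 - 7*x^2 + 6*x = (x - 1)*(x^3 + x^2 - 6*x) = (x - 2)*(x - 1)*(x^2 + 3*x) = x*(x - 2)*(x - 1)*(x + 3)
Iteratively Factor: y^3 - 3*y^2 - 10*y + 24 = (y - 4)*(y^2 + y - 6) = (y - 4)*(y - 2)*(y + 3)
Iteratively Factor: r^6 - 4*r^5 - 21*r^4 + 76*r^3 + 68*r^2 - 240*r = (r + 2)*(r^5 - 6*r^4 - 9*r^3 + 94*r^2 - 120*r) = (r - 3)*(r + 2)*(r^4 - 3*r^3 - 18*r^2 + 40*r) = (r - 3)*(r - 2)*(r + 2)*(r^3 - r^2 - 20*r) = (r - 5)*(r - 3)*(r - 2)*(r + 2)*(r^2 + 4*r) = (r - 5)*(r - 3)*(r - 2)*(r + 2)*(r + 4)*(r)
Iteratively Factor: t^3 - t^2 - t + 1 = (t + 1)*(t^2 - 2*t + 1) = (t - 1)*(t + 1)*(t - 1)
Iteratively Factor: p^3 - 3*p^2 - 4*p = (p + 1)*(p^2 - 4*p) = (p - 4)*(p + 1)*(p)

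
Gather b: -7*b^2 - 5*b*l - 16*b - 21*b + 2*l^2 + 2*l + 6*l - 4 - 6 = -7*b^2 + b*(-5*l - 37) + 2*l^2 + 8*l - 10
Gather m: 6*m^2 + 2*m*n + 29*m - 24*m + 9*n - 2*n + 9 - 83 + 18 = 6*m^2 + m*(2*n + 5) + 7*n - 56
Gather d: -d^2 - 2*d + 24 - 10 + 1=-d^2 - 2*d + 15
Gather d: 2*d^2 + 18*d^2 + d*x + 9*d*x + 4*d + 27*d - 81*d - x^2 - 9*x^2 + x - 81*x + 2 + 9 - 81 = 20*d^2 + d*(10*x - 50) - 10*x^2 - 80*x - 70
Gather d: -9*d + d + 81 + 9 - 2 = 88 - 8*d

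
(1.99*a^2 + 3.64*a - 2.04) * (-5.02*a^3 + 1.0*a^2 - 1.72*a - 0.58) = -9.9898*a^5 - 16.2828*a^4 + 10.458*a^3 - 9.455*a^2 + 1.3976*a + 1.1832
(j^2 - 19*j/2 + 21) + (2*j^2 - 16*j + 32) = 3*j^2 - 51*j/2 + 53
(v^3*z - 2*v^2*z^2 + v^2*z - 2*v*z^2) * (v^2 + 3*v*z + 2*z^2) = v^5*z + v^4*z^2 + v^4*z - 4*v^3*z^3 + v^3*z^2 - 4*v^2*z^4 - 4*v^2*z^3 - 4*v*z^4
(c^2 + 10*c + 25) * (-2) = -2*c^2 - 20*c - 50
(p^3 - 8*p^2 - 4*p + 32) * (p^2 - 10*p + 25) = p^5 - 18*p^4 + 101*p^3 - 128*p^2 - 420*p + 800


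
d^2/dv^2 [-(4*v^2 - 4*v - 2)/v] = 4/v^3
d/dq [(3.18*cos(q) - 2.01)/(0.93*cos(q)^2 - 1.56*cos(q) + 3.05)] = (2.9574*cos(q)^2 - 3.7386*cos(q) - 6.5634)*sin(q)/(0.8649*cos(q)^4 - 2.9016*cos(q)^3 + 8.1066*cos(q)^2 - 9.516*cos(q) + 9.3025)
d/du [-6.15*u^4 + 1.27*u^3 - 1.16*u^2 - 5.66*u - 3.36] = -24.6*u^3 + 3.81*u^2 - 2.32*u - 5.66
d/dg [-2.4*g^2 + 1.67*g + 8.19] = 1.67 - 4.8*g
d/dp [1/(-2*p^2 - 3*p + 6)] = (4*p + 3)/(2*p^2 + 3*p - 6)^2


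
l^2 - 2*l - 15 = (l - 5)*(l + 3)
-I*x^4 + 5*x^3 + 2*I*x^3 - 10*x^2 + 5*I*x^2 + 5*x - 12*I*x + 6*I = (x - 1)*(x + 2*I)*(x + 3*I)*(-I*x + I)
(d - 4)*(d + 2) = d^2 - 2*d - 8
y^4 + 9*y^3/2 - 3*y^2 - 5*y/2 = y*(y - 1)*(y + 1/2)*(y + 5)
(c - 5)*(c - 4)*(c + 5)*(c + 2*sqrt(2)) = c^4 - 4*c^3 + 2*sqrt(2)*c^3 - 25*c^2 - 8*sqrt(2)*c^2 - 50*sqrt(2)*c + 100*c + 200*sqrt(2)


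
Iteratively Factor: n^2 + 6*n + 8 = (n + 4)*(n + 2)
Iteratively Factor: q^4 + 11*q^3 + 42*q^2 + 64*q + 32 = (q + 2)*(q^3 + 9*q^2 + 24*q + 16) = (q + 2)*(q + 4)*(q^2 + 5*q + 4) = (q + 1)*(q + 2)*(q + 4)*(q + 4)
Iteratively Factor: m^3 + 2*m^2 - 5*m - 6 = (m - 2)*(m^2 + 4*m + 3) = (m - 2)*(m + 3)*(m + 1)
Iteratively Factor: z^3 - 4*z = (z)*(z^2 - 4) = z*(z - 2)*(z + 2)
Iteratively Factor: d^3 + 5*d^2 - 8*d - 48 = (d + 4)*(d^2 + d - 12) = (d - 3)*(d + 4)*(d + 4)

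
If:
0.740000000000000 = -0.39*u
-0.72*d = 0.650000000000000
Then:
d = -0.90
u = -1.90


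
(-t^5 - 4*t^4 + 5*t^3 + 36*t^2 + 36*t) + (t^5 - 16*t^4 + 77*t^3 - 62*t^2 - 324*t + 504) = -20*t^4 + 82*t^3 - 26*t^2 - 288*t + 504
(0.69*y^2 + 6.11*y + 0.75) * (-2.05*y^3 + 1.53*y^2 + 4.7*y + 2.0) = -1.4145*y^5 - 11.4698*y^4 + 11.0538*y^3 + 31.2445*y^2 + 15.745*y + 1.5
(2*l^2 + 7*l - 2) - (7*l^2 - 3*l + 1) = -5*l^2 + 10*l - 3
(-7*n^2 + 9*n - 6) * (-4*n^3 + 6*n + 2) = 28*n^5 - 36*n^4 - 18*n^3 + 40*n^2 - 18*n - 12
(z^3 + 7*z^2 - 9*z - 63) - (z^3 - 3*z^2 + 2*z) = 10*z^2 - 11*z - 63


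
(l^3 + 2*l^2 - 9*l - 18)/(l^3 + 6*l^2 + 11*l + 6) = (l - 3)/(l + 1)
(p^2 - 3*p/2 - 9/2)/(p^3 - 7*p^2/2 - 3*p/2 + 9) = 1/(p - 2)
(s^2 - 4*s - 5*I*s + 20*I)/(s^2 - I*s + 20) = (s - 4)/(s + 4*I)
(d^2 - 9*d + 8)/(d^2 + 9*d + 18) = (d^2 - 9*d + 8)/(d^2 + 9*d + 18)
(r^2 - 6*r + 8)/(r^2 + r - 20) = (r - 2)/(r + 5)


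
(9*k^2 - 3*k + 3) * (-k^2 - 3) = -9*k^4 + 3*k^3 - 30*k^2 + 9*k - 9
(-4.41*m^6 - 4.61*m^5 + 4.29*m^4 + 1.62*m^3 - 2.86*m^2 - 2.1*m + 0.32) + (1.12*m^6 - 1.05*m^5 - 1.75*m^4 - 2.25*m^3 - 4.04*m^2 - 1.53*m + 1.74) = -3.29*m^6 - 5.66*m^5 + 2.54*m^4 - 0.63*m^3 - 6.9*m^2 - 3.63*m + 2.06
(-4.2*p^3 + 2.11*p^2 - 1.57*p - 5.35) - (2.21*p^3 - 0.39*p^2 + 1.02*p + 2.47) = -6.41*p^3 + 2.5*p^2 - 2.59*p - 7.82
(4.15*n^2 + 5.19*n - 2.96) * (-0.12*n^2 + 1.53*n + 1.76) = -0.498*n^4 + 5.7267*n^3 + 15.5999*n^2 + 4.6056*n - 5.2096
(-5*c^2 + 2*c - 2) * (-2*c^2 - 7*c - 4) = 10*c^4 + 31*c^3 + 10*c^2 + 6*c + 8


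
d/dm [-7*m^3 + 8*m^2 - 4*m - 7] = -21*m^2 + 16*m - 4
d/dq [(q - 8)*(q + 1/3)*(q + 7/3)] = 3*q^2 - 32*q/3 - 185/9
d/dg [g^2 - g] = 2*g - 1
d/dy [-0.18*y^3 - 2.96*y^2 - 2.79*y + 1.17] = -0.54*y^2 - 5.92*y - 2.79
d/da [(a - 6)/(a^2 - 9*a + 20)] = (a^2 - 9*a - (a - 6)*(2*a - 9) + 20)/(a^2 - 9*a + 20)^2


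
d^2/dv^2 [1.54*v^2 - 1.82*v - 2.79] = 3.08000000000000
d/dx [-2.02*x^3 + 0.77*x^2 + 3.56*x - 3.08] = -6.06*x^2 + 1.54*x + 3.56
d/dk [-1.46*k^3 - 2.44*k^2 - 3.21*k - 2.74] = -4.38*k^2 - 4.88*k - 3.21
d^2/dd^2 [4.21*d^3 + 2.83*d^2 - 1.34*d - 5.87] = 25.26*d + 5.66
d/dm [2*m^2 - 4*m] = 4*m - 4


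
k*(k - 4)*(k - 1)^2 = k^4 - 6*k^3 + 9*k^2 - 4*k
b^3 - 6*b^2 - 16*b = b*(b - 8)*(b + 2)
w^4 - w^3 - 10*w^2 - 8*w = w*(w - 4)*(w + 1)*(w + 2)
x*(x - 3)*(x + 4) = x^3 + x^2 - 12*x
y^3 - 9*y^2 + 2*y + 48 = (y - 8)*(y - 3)*(y + 2)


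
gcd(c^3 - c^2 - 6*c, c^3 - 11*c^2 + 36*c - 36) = c - 3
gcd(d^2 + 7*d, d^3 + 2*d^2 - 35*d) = d^2 + 7*d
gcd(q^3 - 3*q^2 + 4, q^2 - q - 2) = q^2 - q - 2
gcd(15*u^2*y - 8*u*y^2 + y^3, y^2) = y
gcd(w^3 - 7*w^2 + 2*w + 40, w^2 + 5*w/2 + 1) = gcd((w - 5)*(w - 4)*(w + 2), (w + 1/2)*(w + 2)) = w + 2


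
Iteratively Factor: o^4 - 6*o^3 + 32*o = (o - 4)*(o^3 - 2*o^2 - 8*o) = (o - 4)^2*(o^2 + 2*o) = (o - 4)^2*(o + 2)*(o)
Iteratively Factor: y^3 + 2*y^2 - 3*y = (y - 1)*(y^2 + 3*y) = y*(y - 1)*(y + 3)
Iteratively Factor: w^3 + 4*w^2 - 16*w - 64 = (w + 4)*(w^2 - 16) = (w + 4)^2*(w - 4)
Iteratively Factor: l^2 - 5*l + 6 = (l - 2)*(l - 3)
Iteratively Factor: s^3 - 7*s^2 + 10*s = (s - 5)*(s^2 - 2*s) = s*(s - 5)*(s - 2)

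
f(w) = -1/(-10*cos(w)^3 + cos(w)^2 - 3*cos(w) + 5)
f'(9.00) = 0.05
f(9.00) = -0.06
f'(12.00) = -1.52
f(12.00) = 0.35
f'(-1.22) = -0.41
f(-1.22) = -0.27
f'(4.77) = -0.13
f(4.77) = -0.21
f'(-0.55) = -1.32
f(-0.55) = 0.33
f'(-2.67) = -0.05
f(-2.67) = -0.06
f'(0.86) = 22.95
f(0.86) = -1.45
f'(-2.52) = -0.08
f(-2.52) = -0.07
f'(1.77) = 0.14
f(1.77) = -0.18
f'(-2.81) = -0.03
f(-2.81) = -0.06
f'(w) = -(-30*sin(w)*cos(w)^2 + 2*sin(w)*cos(w) - 3*sin(w))/(-10*cos(w)^3 + cos(w)^2 - 3*cos(w) + 5)^2 = (30*cos(w)^2 - 2*cos(w) + 3)*sin(w)/(10*cos(w)^3 - cos(w)^2 + 3*cos(w) - 5)^2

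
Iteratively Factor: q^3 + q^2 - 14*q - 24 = (q - 4)*(q^2 + 5*q + 6) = (q - 4)*(q + 3)*(q + 2)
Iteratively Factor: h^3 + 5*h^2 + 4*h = (h + 1)*(h^2 + 4*h) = (h + 1)*(h + 4)*(h)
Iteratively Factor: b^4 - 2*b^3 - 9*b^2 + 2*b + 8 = (b + 1)*(b^3 - 3*b^2 - 6*b + 8) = (b - 1)*(b + 1)*(b^2 - 2*b - 8) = (b - 1)*(b + 1)*(b + 2)*(b - 4)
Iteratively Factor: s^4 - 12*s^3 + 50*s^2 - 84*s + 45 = (s - 5)*(s^3 - 7*s^2 + 15*s - 9) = (s - 5)*(s - 3)*(s^2 - 4*s + 3) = (s - 5)*(s - 3)^2*(s - 1)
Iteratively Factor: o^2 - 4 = (o + 2)*(o - 2)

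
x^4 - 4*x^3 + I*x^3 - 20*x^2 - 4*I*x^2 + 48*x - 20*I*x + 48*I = (x - 6)*(x - 2)*(x + 4)*(x + I)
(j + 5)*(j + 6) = j^2 + 11*j + 30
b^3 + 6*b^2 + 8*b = b*(b + 2)*(b + 4)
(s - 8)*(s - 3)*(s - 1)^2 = s^4 - 13*s^3 + 47*s^2 - 59*s + 24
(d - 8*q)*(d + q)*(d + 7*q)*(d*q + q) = d^4*q + d^3*q - 57*d^2*q^3 - 56*d*q^4 - 57*d*q^3 - 56*q^4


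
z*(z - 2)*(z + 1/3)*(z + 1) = z^4 - 2*z^3/3 - 7*z^2/3 - 2*z/3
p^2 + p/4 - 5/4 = (p - 1)*(p + 5/4)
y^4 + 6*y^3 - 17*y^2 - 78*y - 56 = (y - 4)*(y + 1)*(y + 2)*(y + 7)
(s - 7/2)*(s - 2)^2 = s^3 - 15*s^2/2 + 18*s - 14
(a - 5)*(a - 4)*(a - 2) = a^3 - 11*a^2 + 38*a - 40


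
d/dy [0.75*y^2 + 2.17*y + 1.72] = 1.5*y + 2.17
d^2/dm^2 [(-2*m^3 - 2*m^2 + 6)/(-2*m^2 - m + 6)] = 4*(11*m^3 - 18*m^2 + 90*m - 3)/(8*m^6 + 12*m^5 - 66*m^4 - 71*m^3 + 198*m^2 + 108*m - 216)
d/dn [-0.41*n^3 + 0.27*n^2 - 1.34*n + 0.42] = -1.23*n^2 + 0.54*n - 1.34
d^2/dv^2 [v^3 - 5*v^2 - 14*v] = 6*v - 10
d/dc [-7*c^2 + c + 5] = 1 - 14*c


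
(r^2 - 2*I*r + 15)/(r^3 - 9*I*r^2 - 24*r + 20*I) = (r + 3*I)/(r^2 - 4*I*r - 4)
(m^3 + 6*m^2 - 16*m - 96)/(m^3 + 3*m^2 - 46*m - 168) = (m - 4)/(m - 7)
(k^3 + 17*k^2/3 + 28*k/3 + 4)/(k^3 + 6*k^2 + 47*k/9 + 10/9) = 3*(k^2 + 5*k + 6)/(3*k^2 + 16*k + 5)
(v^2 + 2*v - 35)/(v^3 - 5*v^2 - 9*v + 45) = (v + 7)/(v^2 - 9)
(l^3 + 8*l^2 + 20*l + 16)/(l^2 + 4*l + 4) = l + 4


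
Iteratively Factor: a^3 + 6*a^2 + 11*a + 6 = (a + 2)*(a^2 + 4*a + 3) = (a + 2)*(a + 3)*(a + 1)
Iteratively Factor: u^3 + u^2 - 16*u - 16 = (u + 1)*(u^2 - 16) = (u - 4)*(u + 1)*(u + 4)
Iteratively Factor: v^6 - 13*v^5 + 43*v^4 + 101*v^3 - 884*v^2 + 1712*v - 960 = (v + 4)*(v^5 - 17*v^4 + 111*v^3 - 343*v^2 + 488*v - 240) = (v - 1)*(v + 4)*(v^4 - 16*v^3 + 95*v^2 - 248*v + 240) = (v - 5)*(v - 1)*(v + 4)*(v^3 - 11*v^2 + 40*v - 48) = (v - 5)*(v - 3)*(v - 1)*(v + 4)*(v^2 - 8*v + 16) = (v - 5)*(v - 4)*(v - 3)*(v - 1)*(v + 4)*(v - 4)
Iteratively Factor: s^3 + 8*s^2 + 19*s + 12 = (s + 3)*(s^2 + 5*s + 4) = (s + 3)*(s + 4)*(s + 1)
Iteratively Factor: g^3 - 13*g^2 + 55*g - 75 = (g - 3)*(g^2 - 10*g + 25) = (g - 5)*(g - 3)*(g - 5)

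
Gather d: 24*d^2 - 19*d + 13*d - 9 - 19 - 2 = 24*d^2 - 6*d - 30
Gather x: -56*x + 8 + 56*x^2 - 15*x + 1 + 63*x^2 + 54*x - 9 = 119*x^2 - 17*x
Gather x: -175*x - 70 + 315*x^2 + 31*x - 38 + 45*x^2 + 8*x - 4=360*x^2 - 136*x - 112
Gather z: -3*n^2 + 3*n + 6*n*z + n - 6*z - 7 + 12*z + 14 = -3*n^2 + 4*n + z*(6*n + 6) + 7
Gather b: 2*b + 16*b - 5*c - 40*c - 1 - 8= 18*b - 45*c - 9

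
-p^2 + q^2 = (-p + q)*(p + q)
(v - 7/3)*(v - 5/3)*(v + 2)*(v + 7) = v^4 + 5*v^3 - 163*v^2/9 - 21*v + 490/9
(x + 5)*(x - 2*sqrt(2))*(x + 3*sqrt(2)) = x^3 + sqrt(2)*x^2 + 5*x^2 - 12*x + 5*sqrt(2)*x - 60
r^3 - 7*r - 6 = (r - 3)*(r + 1)*(r + 2)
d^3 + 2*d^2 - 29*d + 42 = (d - 3)*(d - 2)*(d + 7)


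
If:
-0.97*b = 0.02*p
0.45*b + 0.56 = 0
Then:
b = -1.24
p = 60.36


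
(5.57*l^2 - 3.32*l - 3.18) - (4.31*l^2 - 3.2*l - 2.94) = 1.26*l^2 - 0.12*l - 0.24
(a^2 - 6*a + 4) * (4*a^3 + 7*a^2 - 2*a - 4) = 4*a^5 - 17*a^4 - 28*a^3 + 36*a^2 + 16*a - 16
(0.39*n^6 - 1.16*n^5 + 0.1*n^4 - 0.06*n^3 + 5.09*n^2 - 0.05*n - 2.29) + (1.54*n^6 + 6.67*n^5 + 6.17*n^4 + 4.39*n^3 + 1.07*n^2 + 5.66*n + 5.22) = 1.93*n^6 + 5.51*n^5 + 6.27*n^4 + 4.33*n^3 + 6.16*n^2 + 5.61*n + 2.93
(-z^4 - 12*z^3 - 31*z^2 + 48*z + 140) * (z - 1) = -z^5 - 11*z^4 - 19*z^3 + 79*z^2 + 92*z - 140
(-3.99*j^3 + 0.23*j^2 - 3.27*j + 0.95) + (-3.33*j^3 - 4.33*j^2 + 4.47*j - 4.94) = -7.32*j^3 - 4.1*j^2 + 1.2*j - 3.99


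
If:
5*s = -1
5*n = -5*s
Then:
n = 1/5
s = -1/5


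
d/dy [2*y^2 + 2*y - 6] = 4*y + 2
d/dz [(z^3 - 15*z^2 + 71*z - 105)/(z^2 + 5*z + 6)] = (z^4 + 10*z^3 - 128*z^2 + 30*z + 951)/(z^4 + 10*z^3 + 37*z^2 + 60*z + 36)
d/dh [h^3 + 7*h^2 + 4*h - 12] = 3*h^2 + 14*h + 4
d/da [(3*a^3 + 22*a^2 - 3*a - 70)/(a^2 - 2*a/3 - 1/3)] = 3*(9*a^4 - 12*a^3 - 44*a^2 + 376*a - 137)/(9*a^4 - 12*a^3 - 2*a^2 + 4*a + 1)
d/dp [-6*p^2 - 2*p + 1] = -12*p - 2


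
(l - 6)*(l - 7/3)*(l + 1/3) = l^3 - 8*l^2 + 101*l/9 + 14/3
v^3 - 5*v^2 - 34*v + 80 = (v - 8)*(v - 2)*(v + 5)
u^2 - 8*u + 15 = (u - 5)*(u - 3)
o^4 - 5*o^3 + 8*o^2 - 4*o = o*(o - 2)^2*(o - 1)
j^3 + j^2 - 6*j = j*(j - 2)*(j + 3)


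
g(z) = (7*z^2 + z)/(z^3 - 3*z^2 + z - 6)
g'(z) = (14*z + 1)/(z^3 - 3*z^2 + z - 6) + (7*z^2 + z)*(-3*z^2 + 6*z - 1)/(z^3 - 3*z^2 + z - 6)^2 = (-z*(7*z + 1)*(3*z^2 - 6*z + 1) + (14*z + 1)*(z^3 - 3*z^2 + z - 6))/(z^3 - 3*z^2 + z - 6)^2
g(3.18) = -73.98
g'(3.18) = -952.58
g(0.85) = -0.88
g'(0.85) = -1.67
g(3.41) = 38.95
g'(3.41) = -253.49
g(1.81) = -3.06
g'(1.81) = -3.24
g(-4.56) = -0.84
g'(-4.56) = -0.08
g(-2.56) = -0.96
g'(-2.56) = 0.00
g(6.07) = 2.33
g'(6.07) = -0.79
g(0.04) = -0.01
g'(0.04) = -0.26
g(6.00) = 2.39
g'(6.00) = -0.83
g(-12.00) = -0.46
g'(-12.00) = -0.03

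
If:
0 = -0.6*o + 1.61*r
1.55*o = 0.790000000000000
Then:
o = 0.51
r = 0.19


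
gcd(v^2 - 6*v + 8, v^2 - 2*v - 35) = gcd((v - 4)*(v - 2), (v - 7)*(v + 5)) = 1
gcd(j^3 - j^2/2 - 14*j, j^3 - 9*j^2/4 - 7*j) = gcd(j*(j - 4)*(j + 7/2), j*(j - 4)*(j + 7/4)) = j^2 - 4*j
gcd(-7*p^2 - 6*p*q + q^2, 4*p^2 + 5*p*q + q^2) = p + q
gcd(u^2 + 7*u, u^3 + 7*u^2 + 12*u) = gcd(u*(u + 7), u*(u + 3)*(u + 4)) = u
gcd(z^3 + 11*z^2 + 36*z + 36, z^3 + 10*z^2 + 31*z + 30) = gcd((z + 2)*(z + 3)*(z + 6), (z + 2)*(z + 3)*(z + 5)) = z^2 + 5*z + 6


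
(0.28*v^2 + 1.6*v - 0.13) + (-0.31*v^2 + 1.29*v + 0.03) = -0.03*v^2 + 2.89*v - 0.1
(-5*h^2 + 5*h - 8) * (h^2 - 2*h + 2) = -5*h^4 + 15*h^3 - 28*h^2 + 26*h - 16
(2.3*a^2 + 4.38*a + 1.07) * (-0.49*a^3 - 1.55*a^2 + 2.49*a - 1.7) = -1.127*a^5 - 5.7112*a^4 - 1.5863*a^3 + 5.3377*a^2 - 4.7817*a - 1.819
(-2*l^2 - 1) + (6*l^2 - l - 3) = 4*l^2 - l - 4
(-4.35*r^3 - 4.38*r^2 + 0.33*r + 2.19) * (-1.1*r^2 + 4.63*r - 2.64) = 4.785*r^5 - 15.3225*r^4 - 9.1584*r^3 + 10.6821*r^2 + 9.2685*r - 5.7816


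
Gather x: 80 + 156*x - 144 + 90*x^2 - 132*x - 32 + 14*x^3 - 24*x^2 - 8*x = 14*x^3 + 66*x^2 + 16*x - 96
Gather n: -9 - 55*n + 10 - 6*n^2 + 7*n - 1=-6*n^2 - 48*n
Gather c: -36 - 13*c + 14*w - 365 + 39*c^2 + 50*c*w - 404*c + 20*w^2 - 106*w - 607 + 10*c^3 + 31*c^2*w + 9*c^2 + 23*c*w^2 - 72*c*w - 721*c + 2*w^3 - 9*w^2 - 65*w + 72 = 10*c^3 + c^2*(31*w + 48) + c*(23*w^2 - 22*w - 1138) + 2*w^3 + 11*w^2 - 157*w - 936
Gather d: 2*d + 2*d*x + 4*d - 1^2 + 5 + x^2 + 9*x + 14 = d*(2*x + 6) + x^2 + 9*x + 18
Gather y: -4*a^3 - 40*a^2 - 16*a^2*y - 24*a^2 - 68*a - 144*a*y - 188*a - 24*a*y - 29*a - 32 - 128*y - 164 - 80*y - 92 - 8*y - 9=-4*a^3 - 64*a^2 - 285*a + y*(-16*a^2 - 168*a - 216) - 297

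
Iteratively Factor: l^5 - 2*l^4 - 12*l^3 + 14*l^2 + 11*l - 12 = (l + 1)*(l^4 - 3*l^3 - 9*l^2 + 23*l - 12) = (l - 1)*(l + 1)*(l^3 - 2*l^2 - 11*l + 12) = (l - 1)*(l + 1)*(l + 3)*(l^2 - 5*l + 4) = (l - 4)*(l - 1)*(l + 1)*(l + 3)*(l - 1)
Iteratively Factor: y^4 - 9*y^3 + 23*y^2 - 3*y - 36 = (y - 3)*(y^3 - 6*y^2 + 5*y + 12) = (y - 4)*(y - 3)*(y^2 - 2*y - 3) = (y - 4)*(y - 3)*(y + 1)*(y - 3)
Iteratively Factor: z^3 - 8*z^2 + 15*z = (z - 5)*(z^2 - 3*z) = (z - 5)*(z - 3)*(z)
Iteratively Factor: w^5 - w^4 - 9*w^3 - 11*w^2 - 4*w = (w + 1)*(w^4 - 2*w^3 - 7*w^2 - 4*w) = (w + 1)^2*(w^3 - 3*w^2 - 4*w) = (w - 4)*(w + 1)^2*(w^2 + w) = w*(w - 4)*(w + 1)^2*(w + 1)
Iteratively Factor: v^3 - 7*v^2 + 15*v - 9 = (v - 1)*(v^2 - 6*v + 9) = (v - 3)*(v - 1)*(v - 3)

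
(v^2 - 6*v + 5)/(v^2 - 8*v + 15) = (v - 1)/(v - 3)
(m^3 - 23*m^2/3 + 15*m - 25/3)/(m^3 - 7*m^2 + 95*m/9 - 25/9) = 3*(m - 1)/(3*m - 1)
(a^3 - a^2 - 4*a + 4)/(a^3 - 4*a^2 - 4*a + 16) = (a - 1)/(a - 4)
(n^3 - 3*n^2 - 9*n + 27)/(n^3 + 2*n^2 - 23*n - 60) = (n^2 - 6*n + 9)/(n^2 - n - 20)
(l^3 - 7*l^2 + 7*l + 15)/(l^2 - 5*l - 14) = (-l^3 + 7*l^2 - 7*l - 15)/(-l^2 + 5*l + 14)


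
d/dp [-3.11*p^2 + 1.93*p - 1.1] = 1.93 - 6.22*p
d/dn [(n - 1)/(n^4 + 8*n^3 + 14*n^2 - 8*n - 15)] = (-3*n^2 - 18*n - 23)/(n^6 + 18*n^5 + 127*n^4 + 444*n^3 + 799*n^2 + 690*n + 225)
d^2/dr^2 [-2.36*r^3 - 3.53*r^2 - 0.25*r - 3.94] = -14.16*r - 7.06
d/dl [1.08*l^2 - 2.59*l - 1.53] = 2.16*l - 2.59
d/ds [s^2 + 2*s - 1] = 2*s + 2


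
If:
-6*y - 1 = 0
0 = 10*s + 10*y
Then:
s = 1/6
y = -1/6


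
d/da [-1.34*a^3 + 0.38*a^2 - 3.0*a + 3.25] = -4.02*a^2 + 0.76*a - 3.0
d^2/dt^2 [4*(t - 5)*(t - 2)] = 8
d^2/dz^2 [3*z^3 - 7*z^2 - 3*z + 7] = 18*z - 14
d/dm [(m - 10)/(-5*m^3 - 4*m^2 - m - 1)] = (-5*m^3 - 4*m^2 - m + (m - 10)*(15*m^2 + 8*m + 1) - 1)/(5*m^3 + 4*m^2 + m + 1)^2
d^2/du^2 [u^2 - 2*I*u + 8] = 2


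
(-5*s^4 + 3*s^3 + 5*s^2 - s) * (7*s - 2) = -35*s^5 + 31*s^4 + 29*s^3 - 17*s^2 + 2*s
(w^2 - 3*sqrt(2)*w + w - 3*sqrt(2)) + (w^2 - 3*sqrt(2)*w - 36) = 2*w^2 - 6*sqrt(2)*w + w - 36 - 3*sqrt(2)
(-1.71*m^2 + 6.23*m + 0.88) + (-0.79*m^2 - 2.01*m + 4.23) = -2.5*m^2 + 4.22*m + 5.11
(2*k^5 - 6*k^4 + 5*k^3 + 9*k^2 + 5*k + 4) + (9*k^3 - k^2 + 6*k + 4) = 2*k^5 - 6*k^4 + 14*k^3 + 8*k^2 + 11*k + 8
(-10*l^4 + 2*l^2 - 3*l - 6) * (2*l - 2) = -20*l^5 + 20*l^4 + 4*l^3 - 10*l^2 - 6*l + 12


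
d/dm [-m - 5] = -1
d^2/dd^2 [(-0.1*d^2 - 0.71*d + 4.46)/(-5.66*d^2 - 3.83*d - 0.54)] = (41.154992*d^3 - 859.106496*d^2 - 593.118192*d - 106.462024)/(181.321496*d^6 + 368.089044*d^5 + 300.975594*d^4 + 126.417959*d^3 + 28.714986*d^2 + 3.350484*d + 0.157464)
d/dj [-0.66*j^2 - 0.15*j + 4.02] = -1.32*j - 0.15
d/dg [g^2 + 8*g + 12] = 2*g + 8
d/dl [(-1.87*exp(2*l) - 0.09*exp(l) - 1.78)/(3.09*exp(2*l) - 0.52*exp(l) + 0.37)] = (1.2505*exp(2*l) + 9.6166*exp(l) - 0.9589)*exp(l)/(9.5481*exp(4*l) - 3.2136*exp(3*l) + 2.557*exp(2*l) - 0.3848*exp(l) + 0.1369)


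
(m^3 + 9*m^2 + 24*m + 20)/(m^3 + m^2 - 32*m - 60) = (m + 2)/(m - 6)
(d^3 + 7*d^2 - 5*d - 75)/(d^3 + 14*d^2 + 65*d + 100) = (d - 3)/(d + 4)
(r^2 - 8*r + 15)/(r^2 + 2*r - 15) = (r - 5)/(r + 5)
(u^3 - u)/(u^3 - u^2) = (u + 1)/u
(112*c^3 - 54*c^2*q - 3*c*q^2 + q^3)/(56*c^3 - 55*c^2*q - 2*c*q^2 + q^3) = (-2*c + q)/(-c + q)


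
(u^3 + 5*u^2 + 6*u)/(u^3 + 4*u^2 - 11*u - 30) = u*(u + 3)/(u^2 + 2*u - 15)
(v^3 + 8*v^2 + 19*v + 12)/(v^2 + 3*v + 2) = (v^2 + 7*v + 12)/(v + 2)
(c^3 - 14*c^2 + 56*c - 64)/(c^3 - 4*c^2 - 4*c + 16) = (c - 8)/(c + 2)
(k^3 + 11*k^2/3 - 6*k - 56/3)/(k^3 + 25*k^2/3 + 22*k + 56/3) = (3*k - 7)/(3*k + 7)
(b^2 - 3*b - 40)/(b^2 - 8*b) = (b + 5)/b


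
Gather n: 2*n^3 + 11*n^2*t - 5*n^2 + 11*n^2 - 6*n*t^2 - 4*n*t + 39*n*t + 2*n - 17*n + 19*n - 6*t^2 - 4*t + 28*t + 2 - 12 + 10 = 2*n^3 + n^2*(11*t + 6) + n*(-6*t^2 + 35*t + 4) - 6*t^2 + 24*t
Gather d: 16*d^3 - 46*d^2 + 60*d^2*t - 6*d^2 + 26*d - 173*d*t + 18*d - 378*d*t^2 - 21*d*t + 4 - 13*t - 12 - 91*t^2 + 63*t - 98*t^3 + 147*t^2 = 16*d^3 + d^2*(60*t - 52) + d*(-378*t^2 - 194*t + 44) - 98*t^3 + 56*t^2 + 50*t - 8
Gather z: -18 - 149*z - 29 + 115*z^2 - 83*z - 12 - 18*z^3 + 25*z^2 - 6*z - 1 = -18*z^3 + 140*z^2 - 238*z - 60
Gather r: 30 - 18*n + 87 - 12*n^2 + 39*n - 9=-12*n^2 + 21*n + 108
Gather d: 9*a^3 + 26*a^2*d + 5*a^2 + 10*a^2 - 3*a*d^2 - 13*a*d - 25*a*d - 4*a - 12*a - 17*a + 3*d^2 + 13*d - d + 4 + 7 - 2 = 9*a^3 + 15*a^2 - 33*a + d^2*(3 - 3*a) + d*(26*a^2 - 38*a + 12) + 9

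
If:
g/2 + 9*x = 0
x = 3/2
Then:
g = -27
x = 3/2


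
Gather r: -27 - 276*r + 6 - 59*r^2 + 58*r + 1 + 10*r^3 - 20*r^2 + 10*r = 10*r^3 - 79*r^2 - 208*r - 20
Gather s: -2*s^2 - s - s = -2*s^2 - 2*s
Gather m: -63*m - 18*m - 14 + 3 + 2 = -81*m - 9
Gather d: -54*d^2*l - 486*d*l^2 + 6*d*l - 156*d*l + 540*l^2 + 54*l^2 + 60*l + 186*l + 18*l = -54*d^2*l + d*(-486*l^2 - 150*l) + 594*l^2 + 264*l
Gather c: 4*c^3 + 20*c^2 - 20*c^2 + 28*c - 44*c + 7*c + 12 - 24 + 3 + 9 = 4*c^3 - 9*c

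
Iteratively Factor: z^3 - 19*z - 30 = (z + 3)*(z^2 - 3*z - 10) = (z - 5)*(z + 3)*(z + 2)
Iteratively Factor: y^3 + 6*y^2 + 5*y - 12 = (y + 4)*(y^2 + 2*y - 3) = (y + 3)*(y + 4)*(y - 1)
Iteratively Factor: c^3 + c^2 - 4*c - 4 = (c + 1)*(c^2 - 4) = (c + 1)*(c + 2)*(c - 2)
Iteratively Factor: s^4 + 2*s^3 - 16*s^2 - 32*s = (s)*(s^3 + 2*s^2 - 16*s - 32) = s*(s + 2)*(s^2 - 16) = s*(s - 4)*(s + 2)*(s + 4)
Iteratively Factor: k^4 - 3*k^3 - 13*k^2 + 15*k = (k + 3)*(k^3 - 6*k^2 + 5*k) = (k - 1)*(k + 3)*(k^2 - 5*k) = k*(k - 1)*(k + 3)*(k - 5)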